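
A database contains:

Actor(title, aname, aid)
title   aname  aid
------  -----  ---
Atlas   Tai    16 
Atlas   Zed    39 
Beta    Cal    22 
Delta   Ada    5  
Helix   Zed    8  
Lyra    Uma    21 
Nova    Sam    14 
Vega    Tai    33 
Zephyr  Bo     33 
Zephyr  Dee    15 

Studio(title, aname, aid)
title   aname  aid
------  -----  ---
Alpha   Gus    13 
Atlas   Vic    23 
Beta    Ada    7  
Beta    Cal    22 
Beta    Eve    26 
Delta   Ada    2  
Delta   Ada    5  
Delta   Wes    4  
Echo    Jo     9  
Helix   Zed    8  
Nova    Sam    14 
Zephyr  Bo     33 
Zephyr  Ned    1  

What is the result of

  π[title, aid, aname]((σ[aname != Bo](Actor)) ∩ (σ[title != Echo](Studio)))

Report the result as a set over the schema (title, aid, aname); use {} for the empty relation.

Selection aname != Bo: {(Atlas, Tai, 16), (Atlas, Zed, 39), (Beta, Cal, 22), (Delta, Ada, 5), (Helix, Zed, 8), (Lyra, Uma, 21), (Nova, Sam, 14), (Vega, Tai, 33), (Zephyr, Dee, 15)}
Selection title != Echo: {(Alpha, Gus, 13), (Atlas, Vic, 23), (Beta, Ada, 7), (Beta, Cal, 22), (Beta, Eve, 26), (Delta, Ada, 2), (Delta, Ada, 5), (Delta, Wes, 4), (Helix, Zed, 8), (Nova, Sam, 14), (Zephyr, Bo, 33), (Zephyr, Ned, 1)}
Intersection: {(Atlas, Tai, 16), (Atlas, Zed, 39), (Beta, Cal, 22), (Delta, Ada, 5), (Helix, Zed, 8), (Lyra, Uma, 21), (Nova, Sam, 14), (Vega, Tai, 33), (Zephyr, Dee, 15)} with {(Alpha, Gus, 13), (Atlas, Vic, 23), (Beta, Ada, 7), (Beta, Cal, 22), (Beta, Eve, 26), (Delta, Ada, 2), (Delta, Ada, 5), (Delta, Wes, 4), (Helix, Zed, 8), (Nova, Sam, 14), (Zephyr, Bo, 33), (Zephyr, Ned, 1)} → {(Beta, Cal, 22), (Delta, Ada, 5), (Helix, Zed, 8), (Nova, Sam, 14)}
π_{title, aid, aname} gives {(Beta, 22, Cal), (Delta, 5, Ada), (Helix, 8, Zed), (Nova, 14, Sam)}.

{(Beta, 22, Cal), (Delta, 5, Ada), (Helix, 8, Zed), (Nova, 14, Sam)}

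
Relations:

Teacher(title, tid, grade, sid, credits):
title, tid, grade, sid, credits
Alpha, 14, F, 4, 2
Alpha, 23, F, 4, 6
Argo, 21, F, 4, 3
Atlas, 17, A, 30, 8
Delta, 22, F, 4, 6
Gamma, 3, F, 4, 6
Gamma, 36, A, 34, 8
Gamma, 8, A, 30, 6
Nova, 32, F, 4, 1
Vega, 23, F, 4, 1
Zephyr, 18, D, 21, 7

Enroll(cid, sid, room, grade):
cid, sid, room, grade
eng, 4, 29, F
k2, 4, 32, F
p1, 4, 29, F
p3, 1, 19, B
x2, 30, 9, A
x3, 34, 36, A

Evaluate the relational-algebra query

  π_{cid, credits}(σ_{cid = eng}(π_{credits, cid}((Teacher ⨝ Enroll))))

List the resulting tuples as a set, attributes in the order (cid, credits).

{(eng, 1), (eng, 2), (eng, 3), (eng, 6)}

Natural join on grade, sid: {(Alpha, 14, F, 4, 2, eng, 29), (Alpha, 14, F, 4, 2, k2, 32), (Alpha, 14, F, 4, 2, p1, 29), (Alpha, 23, F, 4, 6, eng, 29), (Alpha, 23, F, 4, 6, k2, 32), (Alpha, 23, F, 4, 6, p1, 29), (Argo, 21, F, 4, 3, eng, 29), (Argo, 21, F, 4, 3, k2, 32), (Argo, 21, F, 4, 3, p1, 29), (Atlas, 17, A, 30, 8, x2, 9), (Delta, 22, F, 4, 6, eng, 29), (Delta, 22, F, 4, 6, k2, 32), (Delta, 22, F, 4, 6, p1, 29), (Gamma, 3, F, 4, 6, eng, 29), (Gamma, 3, F, 4, 6, k2, 32), (Gamma, 3, F, 4, 6, p1, 29), (Gamma, 36, A, 34, 8, x3, 36), (Gamma, 8, A, 30, 6, x2, 9), (Nova, 32, F, 4, 1, eng, 29), (Nova, 32, F, 4, 1, k2, 32), (Nova, 32, F, 4, 1, p1, 29), (Vega, 23, F, 4, 1, eng, 29), (Vega, 23, F, 4, 1, k2, 32), (Vega, 23, F, 4, 1, p1, 29)}
Keep only column(s) credits, cid (9 duplicate(s) eliminated): {(1, eng), (1, k2), (1, p1), (2, eng), (2, k2), (2, p1), (3, eng), (3, k2), (3, p1), (6, eng), (6, k2), (6, p1), (6, x2), (8, x2), (8, x3)}
σ[cid = eng]: keep tuples satisfying cid = eng → {(1, eng), (2, eng), (3, eng), (6, eng)}
Keep only column(s) cid, credits: {(eng, 1), (eng, 2), (eng, 3), (eng, 6)}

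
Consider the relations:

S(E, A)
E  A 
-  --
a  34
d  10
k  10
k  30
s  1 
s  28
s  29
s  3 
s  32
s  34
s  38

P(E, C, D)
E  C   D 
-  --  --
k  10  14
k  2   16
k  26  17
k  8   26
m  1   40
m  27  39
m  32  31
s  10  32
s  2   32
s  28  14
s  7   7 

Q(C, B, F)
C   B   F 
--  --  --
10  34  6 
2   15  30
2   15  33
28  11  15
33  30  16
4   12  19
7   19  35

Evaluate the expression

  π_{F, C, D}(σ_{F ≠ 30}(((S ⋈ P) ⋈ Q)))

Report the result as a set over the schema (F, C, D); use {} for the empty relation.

{(15, 28, 14), (33, 2, 16), (33, 2, 32), (35, 7, 7), (6, 10, 14), (6, 10, 32)}

S ⋈ P (natural join on E): {(k, 10, 10, 14), (k, 10, 2, 16), (k, 10, 26, 17), (k, 10, 8, 26), (k, 30, 10, 14), (k, 30, 2, 16), (k, 30, 26, 17), (k, 30, 8, 26), (s, 1, 10, 32), (s, 1, 2, 32), (s, 1, 28, 14), (s, 1, 7, 7), (s, 28, 10, 32), (s, 28, 2, 32), (s, 28, 28, 14), (s, 28, 7, 7), (s, 29, 10, 32), (s, 29, 2, 32), (s, 29, 28, 14), (s, 29, 7, 7), (s, 3, 10, 32), (s, 3, 2, 32), (s, 3, 28, 14), (s, 3, 7, 7), (s, 32, 10, 32), (s, 32, 2, 32), (s, 32, 28, 14), (s, 32, 7, 7), (s, 34, 10, 32), (s, 34, 2, 32), (s, 34, 28, 14), (s, 34, 7, 7), (s, 38, 10, 32), (s, 38, 2, 32), (s, 38, 28, 14), (s, 38, 7, 7)}
(S ⋈ P) ⋈ Q (natural join on C): {(k, 10, 10, 14, 34, 6), (k, 10, 2, 16, 15, 30), (k, 10, 2, 16, 15, 33), (k, 30, 10, 14, 34, 6), (k, 30, 2, 16, 15, 30), (k, 30, 2, 16, 15, 33), (s, 1, 10, 32, 34, 6), (s, 1, 2, 32, 15, 30), (s, 1, 2, 32, 15, 33), (s, 1, 28, 14, 11, 15), (s, 1, 7, 7, 19, 35), (s, 28, 10, 32, 34, 6), (s, 28, 2, 32, 15, 30), (s, 28, 2, 32, 15, 33), (s, 28, 28, 14, 11, 15), (s, 28, 7, 7, 19, 35), (s, 29, 10, 32, 34, 6), (s, 29, 2, 32, 15, 30), (s, 29, 2, 32, 15, 33), (s, 29, 28, 14, 11, 15), (s, 29, 7, 7, 19, 35), (s, 3, 10, 32, 34, 6), (s, 3, 2, 32, 15, 30), (s, 3, 2, 32, 15, 33), (s, 3, 28, 14, 11, 15), (s, 3, 7, 7, 19, 35), (s, 32, 10, 32, 34, 6), (s, 32, 2, 32, 15, 30), (s, 32, 2, 32, 15, 33), (s, 32, 28, 14, 11, 15), (s, 32, 7, 7, 19, 35), (s, 34, 10, 32, 34, 6), (s, 34, 2, 32, 15, 30), (s, 34, 2, 32, 15, 33), (s, 34, 28, 14, 11, 15), (s, 34, 7, 7, 19, 35), (s, 38, 10, 32, 34, 6), (s, 38, 2, 32, 15, 30), (s, 38, 2, 32, 15, 33), (s, 38, 28, 14, 11, 15), (s, 38, 7, 7, 19, 35)}
σ[F ≠ 30]: keep tuples satisfying F ≠ 30 → {(k, 10, 10, 14, 34, 6), (k, 10, 2, 16, 15, 33), (k, 30, 10, 14, 34, 6), (k, 30, 2, 16, 15, 33), (s, 1, 10, 32, 34, 6), (s, 1, 2, 32, 15, 33), (s, 1, 28, 14, 11, 15), (s, 1, 7, 7, 19, 35), (s, 28, 10, 32, 34, 6), (s, 28, 2, 32, 15, 33), (s, 28, 28, 14, 11, 15), (s, 28, 7, 7, 19, 35), (s, 29, 10, 32, 34, 6), (s, 29, 2, 32, 15, 33), (s, 29, 28, 14, 11, 15), (s, 29, 7, 7, 19, 35), (s, 3, 10, 32, 34, 6), (s, 3, 2, 32, 15, 33), (s, 3, 28, 14, 11, 15), (s, 3, 7, 7, 19, 35), (s, 32, 10, 32, 34, 6), (s, 32, 2, 32, 15, 33), (s, 32, 28, 14, 11, 15), (s, 32, 7, 7, 19, 35), (s, 34, 10, 32, 34, 6), (s, 34, 2, 32, 15, 33), (s, 34, 28, 14, 11, 15), (s, 34, 7, 7, 19, 35), (s, 38, 10, 32, 34, 6), (s, 38, 2, 32, 15, 33), (s, 38, 28, 14, 11, 15), (s, 38, 7, 7, 19, 35)}
Projecting to F, C, D (26 duplicate(s) eliminated): {(15, 28, 14), (33, 2, 16), (33, 2, 32), (35, 7, 7), (6, 10, 14), (6, 10, 32)}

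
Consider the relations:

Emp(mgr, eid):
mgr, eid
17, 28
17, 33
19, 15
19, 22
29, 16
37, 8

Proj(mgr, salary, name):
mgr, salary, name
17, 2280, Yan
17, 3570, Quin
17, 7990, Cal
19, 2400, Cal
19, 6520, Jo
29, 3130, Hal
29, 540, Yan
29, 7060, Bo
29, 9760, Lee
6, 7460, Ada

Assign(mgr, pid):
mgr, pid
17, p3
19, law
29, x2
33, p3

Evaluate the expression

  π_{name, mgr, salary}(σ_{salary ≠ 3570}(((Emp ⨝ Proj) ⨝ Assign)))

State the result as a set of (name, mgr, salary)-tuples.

{(Bo, 29, 7060), (Cal, 17, 7990), (Cal, 19, 2400), (Hal, 29, 3130), (Jo, 19, 6520), (Lee, 29, 9760), (Yan, 17, 2280), (Yan, 29, 540)}

Joining Emp and Proj on mgr yields {(17, 28, 2280, Yan), (17, 28, 3570, Quin), (17, 28, 7990, Cal), (17, 33, 2280, Yan), (17, 33, 3570, Quin), (17, 33, 7990, Cal), (19, 15, 2400, Cal), (19, 15, 6520, Jo), (19, 22, 2400, Cal), (19, 22, 6520, Jo), (29, 16, 3130, Hal), (29, 16, 540, Yan), (29, 16, 7060, Bo), (29, 16, 9760, Lee)}.
Joining (Emp ⨝ Proj) and Assign on mgr yields {(17, 28, 2280, Yan, p3), (17, 28, 3570, Quin, p3), (17, 28, 7990, Cal, p3), (17, 33, 2280, Yan, p3), (17, 33, 3570, Quin, p3), (17, 33, 7990, Cal, p3), (19, 15, 2400, Cal, law), (19, 15, 6520, Jo, law), (19, 22, 2400, Cal, law), (19, 22, 6520, Jo, law), (29, 16, 3130, Hal, x2), (29, 16, 540, Yan, x2), (29, 16, 7060, Bo, x2), (29, 16, 9760, Lee, x2)}.
Filtering on salary ≠ 3570 leaves {(17, 28, 2280, Yan, p3), (17, 28, 7990, Cal, p3), (17, 33, 2280, Yan, p3), (17, 33, 7990, Cal, p3), (19, 15, 2400, Cal, law), (19, 15, 6520, Jo, law), (19, 22, 2400, Cal, law), (19, 22, 6520, Jo, law), (29, 16, 3130, Hal, x2), (29, 16, 540, Yan, x2), (29, 16, 7060, Bo, x2), (29, 16, 9760, Lee, x2)}.
Projecting to name, mgr, salary (4 duplicate(s) eliminated): {(Bo, 29, 7060), (Cal, 17, 7990), (Cal, 19, 2400), (Hal, 29, 3130), (Jo, 19, 6520), (Lee, 29, 9760), (Yan, 17, 2280), (Yan, 29, 540)}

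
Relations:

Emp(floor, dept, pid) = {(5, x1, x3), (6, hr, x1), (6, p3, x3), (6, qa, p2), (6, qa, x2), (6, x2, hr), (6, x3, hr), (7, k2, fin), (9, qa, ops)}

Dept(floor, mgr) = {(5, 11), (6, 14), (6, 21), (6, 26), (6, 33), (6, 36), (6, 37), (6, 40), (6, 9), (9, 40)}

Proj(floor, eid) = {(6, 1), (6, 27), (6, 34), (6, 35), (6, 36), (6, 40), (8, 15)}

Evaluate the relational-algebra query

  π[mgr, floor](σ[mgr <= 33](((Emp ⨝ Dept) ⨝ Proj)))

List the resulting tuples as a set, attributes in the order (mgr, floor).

{(14, 6), (21, 6), (26, 6), (33, 6), (9, 6)}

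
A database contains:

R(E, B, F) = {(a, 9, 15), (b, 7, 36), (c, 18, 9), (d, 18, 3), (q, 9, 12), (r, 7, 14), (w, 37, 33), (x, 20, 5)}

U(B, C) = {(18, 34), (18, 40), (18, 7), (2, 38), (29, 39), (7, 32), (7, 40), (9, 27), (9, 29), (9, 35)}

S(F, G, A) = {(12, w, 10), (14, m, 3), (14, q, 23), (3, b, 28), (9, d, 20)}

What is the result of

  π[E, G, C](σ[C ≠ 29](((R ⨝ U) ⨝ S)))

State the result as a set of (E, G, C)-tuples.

R ⋈ U (natural join on B): {(a, 9, 15, 27), (a, 9, 15, 29), (a, 9, 15, 35), (b, 7, 36, 32), (b, 7, 36, 40), (c, 18, 9, 34), (c, 18, 9, 40), (c, 18, 9, 7), (d, 18, 3, 34), (d, 18, 3, 40), (d, 18, 3, 7), (q, 9, 12, 27), (q, 9, 12, 29), (q, 9, 12, 35), (r, 7, 14, 32), (r, 7, 14, 40)}
(R ⨝ U) ⋈ S (natural join on F): {(c, 18, 9, 34, d, 20), (c, 18, 9, 40, d, 20), (c, 18, 9, 7, d, 20), (d, 18, 3, 34, b, 28), (d, 18, 3, 40, b, 28), (d, 18, 3, 7, b, 28), (q, 9, 12, 27, w, 10), (q, 9, 12, 29, w, 10), (q, 9, 12, 35, w, 10), (r, 7, 14, 32, m, 3), (r, 7, 14, 32, q, 23), (r, 7, 14, 40, m, 3), (r, 7, 14, 40, q, 23)}
Selection C ≠ 29: {(c, 18, 9, 34, d, 20), (c, 18, 9, 40, d, 20), (c, 18, 9, 7, d, 20), (d, 18, 3, 34, b, 28), (d, 18, 3, 40, b, 28), (d, 18, 3, 7, b, 28), (q, 9, 12, 27, w, 10), (q, 9, 12, 35, w, 10), (r, 7, 14, 32, m, 3), (r, 7, 14, 32, q, 23), (r, 7, 14, 40, m, 3), (r, 7, 14, 40, q, 23)}
π_{E, G, C} gives {(c, d, 34), (c, d, 40), (c, d, 7), (d, b, 34), (d, b, 40), (d, b, 7), (q, w, 27), (q, w, 35), (r, m, 32), (r, m, 40), (r, q, 32), (r, q, 40)}.

{(c, d, 34), (c, d, 40), (c, d, 7), (d, b, 34), (d, b, 40), (d, b, 7), (q, w, 27), (q, w, 35), (r, m, 32), (r, m, 40), (r, q, 32), (r, q, 40)}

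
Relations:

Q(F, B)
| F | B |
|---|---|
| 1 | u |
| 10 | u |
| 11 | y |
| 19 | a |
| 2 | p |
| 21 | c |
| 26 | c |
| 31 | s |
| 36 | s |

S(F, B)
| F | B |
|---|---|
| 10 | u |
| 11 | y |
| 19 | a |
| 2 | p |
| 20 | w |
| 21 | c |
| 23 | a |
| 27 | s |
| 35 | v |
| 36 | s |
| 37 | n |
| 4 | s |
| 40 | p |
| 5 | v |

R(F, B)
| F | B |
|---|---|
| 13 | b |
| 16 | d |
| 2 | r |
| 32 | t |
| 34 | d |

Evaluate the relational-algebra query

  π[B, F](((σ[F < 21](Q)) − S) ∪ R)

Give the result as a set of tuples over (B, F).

Filtering on F < 21 leaves {(1, u), (10, u), (11, y), (19, a), (2, p)}.
Set difference of the two operands is {(1, u)}.
Set union of the two operands is {(1, u), (13, b), (16, d), (2, r), (32, t), (34, d)}.
Projecting to B, F: {(b, 13), (d, 16), (d, 34), (r, 2), (t, 32), (u, 1)}

{(b, 13), (d, 16), (d, 34), (r, 2), (t, 32), (u, 1)}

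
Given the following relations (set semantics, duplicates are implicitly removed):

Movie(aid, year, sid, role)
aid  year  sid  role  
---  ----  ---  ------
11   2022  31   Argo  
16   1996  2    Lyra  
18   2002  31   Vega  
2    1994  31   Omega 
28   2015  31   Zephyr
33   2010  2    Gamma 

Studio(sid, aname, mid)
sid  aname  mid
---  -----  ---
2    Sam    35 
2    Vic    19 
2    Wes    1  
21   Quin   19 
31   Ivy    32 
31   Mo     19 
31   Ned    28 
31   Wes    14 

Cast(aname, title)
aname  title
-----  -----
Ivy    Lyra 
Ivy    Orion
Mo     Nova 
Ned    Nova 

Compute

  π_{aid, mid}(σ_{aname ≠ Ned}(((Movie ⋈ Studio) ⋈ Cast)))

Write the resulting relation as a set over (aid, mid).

{(11, 19), (11, 32), (18, 19), (18, 32), (2, 19), (2, 32), (28, 19), (28, 32)}

Natural join on sid: {(11, 2022, 31, Argo, Ivy, 32), (11, 2022, 31, Argo, Mo, 19), (11, 2022, 31, Argo, Ned, 28), (11, 2022, 31, Argo, Wes, 14), (16, 1996, 2, Lyra, Sam, 35), (16, 1996, 2, Lyra, Vic, 19), (16, 1996, 2, Lyra, Wes, 1), (18, 2002, 31, Vega, Ivy, 32), (18, 2002, 31, Vega, Mo, 19), (18, 2002, 31, Vega, Ned, 28), (18, 2002, 31, Vega, Wes, 14), (2, 1994, 31, Omega, Ivy, 32), (2, 1994, 31, Omega, Mo, 19), (2, 1994, 31, Omega, Ned, 28), (2, 1994, 31, Omega, Wes, 14), (28, 2015, 31, Zephyr, Ivy, 32), (28, 2015, 31, Zephyr, Mo, 19), (28, 2015, 31, Zephyr, Ned, 28), (28, 2015, 31, Zephyr, Wes, 14), (33, 2010, 2, Gamma, Sam, 35), (33, 2010, 2, Gamma, Vic, 19), (33, 2010, 2, Gamma, Wes, 1)}
Natural join on aname: {(11, 2022, 31, Argo, Ivy, 32, Lyra), (11, 2022, 31, Argo, Ivy, 32, Orion), (11, 2022, 31, Argo, Mo, 19, Nova), (11, 2022, 31, Argo, Ned, 28, Nova), (18, 2002, 31, Vega, Ivy, 32, Lyra), (18, 2002, 31, Vega, Ivy, 32, Orion), (18, 2002, 31, Vega, Mo, 19, Nova), (18, 2002, 31, Vega, Ned, 28, Nova), (2, 1994, 31, Omega, Ivy, 32, Lyra), (2, 1994, 31, Omega, Ivy, 32, Orion), (2, 1994, 31, Omega, Mo, 19, Nova), (2, 1994, 31, Omega, Ned, 28, Nova), (28, 2015, 31, Zephyr, Ivy, 32, Lyra), (28, 2015, 31, Zephyr, Ivy, 32, Orion), (28, 2015, 31, Zephyr, Mo, 19, Nova), (28, 2015, 31, Zephyr, Ned, 28, Nova)}
Filtering on aname ≠ Ned leaves {(11, 2022, 31, Argo, Ivy, 32, Lyra), (11, 2022, 31, Argo, Ivy, 32, Orion), (11, 2022, 31, Argo, Mo, 19, Nova), (18, 2002, 31, Vega, Ivy, 32, Lyra), (18, 2002, 31, Vega, Ivy, 32, Orion), (18, 2002, 31, Vega, Mo, 19, Nova), (2, 1994, 31, Omega, Ivy, 32, Lyra), (2, 1994, 31, Omega, Ivy, 32, Orion), (2, 1994, 31, Omega, Mo, 19, Nova), (28, 2015, 31, Zephyr, Ivy, 32, Lyra), (28, 2015, 31, Zephyr, Ivy, 32, Orion), (28, 2015, 31, Zephyr, Mo, 19, Nova)}.
Keep only column(s) aid, mid (4 duplicate(s) eliminated): {(11, 19), (11, 32), (18, 19), (18, 32), (2, 19), (2, 32), (28, 19), (28, 32)}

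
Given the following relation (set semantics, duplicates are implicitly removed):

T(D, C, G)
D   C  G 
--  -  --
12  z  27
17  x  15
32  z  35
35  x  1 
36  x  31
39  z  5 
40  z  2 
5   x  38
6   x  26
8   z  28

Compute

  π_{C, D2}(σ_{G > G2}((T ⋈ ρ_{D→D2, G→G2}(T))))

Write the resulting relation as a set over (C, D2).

{(x, 17), (x, 35), (x, 36), (x, 6), (z, 12), (z, 39), (z, 40), (z, 8)}

ρ[D→D2, G→G2]: schema becomes (D2, C, G2); tuples unchanged.
T ⋈ ρ_{D→D2, G→G2}(T) (natural join on C): {(12, z, 27, 12, 27), (12, z, 27, 32, 35), (12, z, 27, 39, 5), (12, z, 27, 40, 2), (12, z, 27, 8, 28), (17, x, 15, 17, 15), (17, x, 15, 35, 1), (17, x, 15, 36, 31), (17, x, 15, 5, 38), (17, x, 15, 6, 26), (32, z, 35, 12, 27), (32, z, 35, 32, 35), (32, z, 35, 39, 5), (32, z, 35, 40, 2), (32, z, 35, 8, 28), (35, x, 1, 17, 15), (35, x, 1, 35, 1), (35, x, 1, 36, 31), (35, x, 1, 5, 38), (35, x, 1, 6, 26), (36, x, 31, 17, 15), (36, x, 31, 35, 1), (36, x, 31, 36, 31), (36, x, 31, 5, 38), (36, x, 31, 6, 26), (39, z, 5, 12, 27), (39, z, 5, 32, 35), (39, z, 5, 39, 5), (39, z, 5, 40, 2), (39, z, 5, 8, 28), (40, z, 2, 12, 27), (40, z, 2, 32, 35), (40, z, 2, 39, 5), (40, z, 2, 40, 2), (40, z, 2, 8, 28), (5, x, 38, 17, 15), (5, x, 38, 35, 1), (5, x, 38, 36, 31), (5, x, 38, 5, 38), (5, x, 38, 6, 26), (6, x, 26, 17, 15), (6, x, 26, 35, 1), (6, x, 26, 36, 31), (6, x, 26, 5, 38), (6, x, 26, 6, 26), (8, z, 28, 12, 27), (8, z, 28, 32, 35), (8, z, 28, 39, 5), (8, z, 28, 40, 2), (8, z, 28, 8, 28)}
Apply σ_{G > G2}; surviving tuples: {(12, z, 27, 39, 5), (12, z, 27, 40, 2), (17, x, 15, 35, 1), (32, z, 35, 12, 27), (32, z, 35, 39, 5), (32, z, 35, 40, 2), (32, z, 35, 8, 28), (36, x, 31, 17, 15), (36, x, 31, 35, 1), (36, x, 31, 6, 26), (39, z, 5, 40, 2), (5, x, 38, 17, 15), (5, x, 38, 35, 1), (5, x, 38, 36, 31), (5, x, 38, 6, 26), (6, x, 26, 17, 15), (6, x, 26, 35, 1), (8, z, 28, 12, 27), (8, z, 28, 39, 5), (8, z, 28, 40, 2)}
π[C, D2]: project onto (C, D2) (12 duplicate(s) eliminated) → {(x, 17), (x, 35), (x, 36), (x, 6), (z, 12), (z, 39), (z, 40), (z, 8)}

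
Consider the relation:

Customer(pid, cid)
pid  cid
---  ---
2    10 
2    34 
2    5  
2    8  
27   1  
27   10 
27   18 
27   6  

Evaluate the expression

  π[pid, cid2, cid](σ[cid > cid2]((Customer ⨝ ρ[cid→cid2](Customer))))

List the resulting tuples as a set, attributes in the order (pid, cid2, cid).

{(2, 10, 34), (2, 5, 10), (2, 5, 34), (2, 5, 8), (2, 8, 10), (2, 8, 34), (27, 1, 10), (27, 1, 18), (27, 1, 6), (27, 10, 18), (27, 6, 10), (27, 6, 18)}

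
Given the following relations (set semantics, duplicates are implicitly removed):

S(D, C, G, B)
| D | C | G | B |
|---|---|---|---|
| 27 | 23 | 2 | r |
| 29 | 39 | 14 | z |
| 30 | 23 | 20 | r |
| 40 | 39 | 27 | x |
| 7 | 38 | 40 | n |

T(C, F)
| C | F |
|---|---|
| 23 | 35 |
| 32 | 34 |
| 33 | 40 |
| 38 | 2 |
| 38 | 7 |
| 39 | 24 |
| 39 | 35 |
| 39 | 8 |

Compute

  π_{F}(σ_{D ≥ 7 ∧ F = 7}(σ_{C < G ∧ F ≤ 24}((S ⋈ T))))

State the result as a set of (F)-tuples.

{7}

S ⋈ T (natural join on C): {(27, 23, 2, r, 35), (29, 39, 14, z, 24), (29, 39, 14, z, 35), (29, 39, 14, z, 8), (30, 23, 20, r, 35), (40, 39, 27, x, 24), (40, 39, 27, x, 35), (40, 39, 27, x, 8), (7, 38, 40, n, 2), (7, 38, 40, n, 7)}
Apply σ_{C < G ∧ F ≤ 24}; surviving tuples: {(7, 38, 40, n, 2), (7, 38, 40, n, 7)}
Apply σ_{D ≥ 7 ∧ F = 7}; surviving tuples: {(7, 38, 40, n, 7)}
Keep only column(s) F: {7}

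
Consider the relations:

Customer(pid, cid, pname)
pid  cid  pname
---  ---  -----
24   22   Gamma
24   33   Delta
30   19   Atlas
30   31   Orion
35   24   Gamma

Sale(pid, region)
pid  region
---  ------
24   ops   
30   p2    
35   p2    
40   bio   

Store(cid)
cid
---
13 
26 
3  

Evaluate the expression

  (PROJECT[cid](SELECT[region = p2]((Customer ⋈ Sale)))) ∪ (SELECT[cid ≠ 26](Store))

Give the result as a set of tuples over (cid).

{13, 19, 24, 3, 31}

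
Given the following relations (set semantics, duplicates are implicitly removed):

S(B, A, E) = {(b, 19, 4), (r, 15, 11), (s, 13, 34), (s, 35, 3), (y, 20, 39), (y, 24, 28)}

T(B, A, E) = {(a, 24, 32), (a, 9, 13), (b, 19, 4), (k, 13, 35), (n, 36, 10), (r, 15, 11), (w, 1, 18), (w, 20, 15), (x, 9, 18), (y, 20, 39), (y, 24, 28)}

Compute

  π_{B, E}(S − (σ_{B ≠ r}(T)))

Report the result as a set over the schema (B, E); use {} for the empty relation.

Selection B ≠ r: {(a, 24, 32), (a, 9, 13), (b, 19, 4), (k, 13, 35), (n, 36, 10), (w, 1, 18), (w, 20, 15), (x, 9, 18), (y, 20, 39), (y, 24, 28)}
Difference: {(b, 19, 4), (r, 15, 11), (s, 13, 34), (s, 35, 3), (y, 20, 39), (y, 24, 28)} with {(a, 24, 32), (a, 9, 13), (b, 19, 4), (k, 13, 35), (n, 36, 10), (w, 1, 18), (w, 20, 15), (x, 9, 18), (y, 20, 39), (y, 24, 28)} → {(r, 15, 11), (s, 13, 34), (s, 35, 3)}
π_{B, E} gives {(r, 11), (s, 3), (s, 34)}.

{(r, 11), (s, 3), (s, 34)}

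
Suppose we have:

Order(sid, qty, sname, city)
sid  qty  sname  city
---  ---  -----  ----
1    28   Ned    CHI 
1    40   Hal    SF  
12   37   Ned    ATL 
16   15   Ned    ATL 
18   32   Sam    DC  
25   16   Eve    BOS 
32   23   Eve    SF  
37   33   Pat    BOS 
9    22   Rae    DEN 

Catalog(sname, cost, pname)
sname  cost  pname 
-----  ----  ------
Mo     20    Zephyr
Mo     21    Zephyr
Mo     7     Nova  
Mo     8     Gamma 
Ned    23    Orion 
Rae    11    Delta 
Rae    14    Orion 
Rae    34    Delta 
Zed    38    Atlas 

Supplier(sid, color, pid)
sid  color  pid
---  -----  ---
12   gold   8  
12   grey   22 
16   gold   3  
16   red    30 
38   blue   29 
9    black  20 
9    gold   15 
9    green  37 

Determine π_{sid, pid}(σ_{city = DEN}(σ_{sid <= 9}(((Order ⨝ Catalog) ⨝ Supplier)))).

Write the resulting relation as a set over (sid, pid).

{(9, 15), (9, 20), (9, 37)}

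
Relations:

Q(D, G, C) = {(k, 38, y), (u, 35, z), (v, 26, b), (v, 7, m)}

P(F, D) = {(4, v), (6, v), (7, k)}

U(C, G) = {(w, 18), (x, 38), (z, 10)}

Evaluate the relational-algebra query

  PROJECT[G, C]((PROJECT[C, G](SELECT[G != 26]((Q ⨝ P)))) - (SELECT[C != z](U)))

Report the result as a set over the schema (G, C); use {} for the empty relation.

{(38, y), (7, m)}

Q ⋈ P (natural join on D): {(k, 38, y, 7), (v, 26, b, 4), (v, 26, b, 6), (v, 7, m, 4), (v, 7, m, 6)}
Apply σ_{G != 26}; surviving tuples: {(k, 38, y, 7), (v, 7, m, 4), (v, 7, m, 6)}
π[C, G]: project onto (C, G) (1 duplicate(s) eliminated) → {(m, 7), (y, 38)}
Apply σ_{C != z}; surviving tuples: {(w, 18), (x, 38)}
Set difference of the two operands is {(m, 7), (y, 38)}.
π[G, C]: project onto (G, C) → {(38, y), (7, m)}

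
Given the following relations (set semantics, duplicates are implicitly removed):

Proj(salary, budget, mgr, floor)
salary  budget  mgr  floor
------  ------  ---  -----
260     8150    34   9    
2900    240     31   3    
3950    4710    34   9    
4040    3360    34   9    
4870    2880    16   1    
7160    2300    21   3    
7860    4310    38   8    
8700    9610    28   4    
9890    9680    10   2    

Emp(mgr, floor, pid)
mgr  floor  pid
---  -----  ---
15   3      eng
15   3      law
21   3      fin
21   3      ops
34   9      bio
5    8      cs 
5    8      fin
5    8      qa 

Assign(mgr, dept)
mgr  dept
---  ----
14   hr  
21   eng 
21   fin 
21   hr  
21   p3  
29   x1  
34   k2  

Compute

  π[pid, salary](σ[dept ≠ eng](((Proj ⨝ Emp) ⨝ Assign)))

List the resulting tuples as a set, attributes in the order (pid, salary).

{(bio, 260), (bio, 3950), (bio, 4040), (fin, 7160), (ops, 7160)}

Joining Proj and Emp on mgr, floor yields {(260, 8150, 34, 9, bio), (3950, 4710, 34, 9, bio), (4040, 3360, 34, 9, bio), (7160, 2300, 21, 3, fin), (7160, 2300, 21, 3, ops)}.
Joining (Proj ⨝ Emp) and Assign on mgr yields {(260, 8150, 34, 9, bio, k2), (3950, 4710, 34, 9, bio, k2), (4040, 3360, 34, 9, bio, k2), (7160, 2300, 21, 3, fin, eng), (7160, 2300, 21, 3, fin, fin), (7160, 2300, 21, 3, fin, hr), (7160, 2300, 21, 3, fin, p3), (7160, 2300, 21, 3, ops, eng), (7160, 2300, 21, 3, ops, fin), (7160, 2300, 21, 3, ops, hr), (7160, 2300, 21, 3, ops, p3)}.
Selection dept ≠ eng: {(260, 8150, 34, 9, bio, k2), (3950, 4710, 34, 9, bio, k2), (4040, 3360, 34, 9, bio, k2), (7160, 2300, 21, 3, fin, fin), (7160, 2300, 21, 3, fin, hr), (7160, 2300, 21, 3, fin, p3), (7160, 2300, 21, 3, ops, fin), (7160, 2300, 21, 3, ops, hr), (7160, 2300, 21, 3, ops, p3)}
π[pid, salary]: project onto (pid, salary) (4 duplicate(s) eliminated) → {(bio, 260), (bio, 3950), (bio, 4040), (fin, 7160), (ops, 7160)}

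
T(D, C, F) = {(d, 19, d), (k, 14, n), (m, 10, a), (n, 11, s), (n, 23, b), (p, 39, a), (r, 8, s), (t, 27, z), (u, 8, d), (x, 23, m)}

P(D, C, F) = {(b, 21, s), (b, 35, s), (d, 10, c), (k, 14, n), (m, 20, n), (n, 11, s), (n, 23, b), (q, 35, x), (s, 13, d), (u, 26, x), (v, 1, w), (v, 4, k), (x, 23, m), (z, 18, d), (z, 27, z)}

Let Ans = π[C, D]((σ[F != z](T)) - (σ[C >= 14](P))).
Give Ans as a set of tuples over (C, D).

σ[F != z]: keep tuples satisfying F != z → {(d, 19, d), (k, 14, n), (m, 10, a), (n, 11, s), (n, 23, b), (p, 39, a), (r, 8, s), (u, 8, d), (x, 23, m)}
σ[C >= 14]: keep tuples satisfying C >= 14 → {(b, 21, s), (b, 35, s), (k, 14, n), (m, 20, n), (n, 23, b), (q, 35, x), (u, 26, x), (x, 23, m), (z, 18, d), (z, 27, z)}
Set difference of the two operands is {(d, 19, d), (m, 10, a), (n, 11, s), (p, 39, a), (r, 8, s), (u, 8, d)}.
Projecting to C, D: {(10, m), (11, n), (19, d), (39, p), (8, r), (8, u)}

{(10, m), (11, n), (19, d), (39, p), (8, r), (8, u)}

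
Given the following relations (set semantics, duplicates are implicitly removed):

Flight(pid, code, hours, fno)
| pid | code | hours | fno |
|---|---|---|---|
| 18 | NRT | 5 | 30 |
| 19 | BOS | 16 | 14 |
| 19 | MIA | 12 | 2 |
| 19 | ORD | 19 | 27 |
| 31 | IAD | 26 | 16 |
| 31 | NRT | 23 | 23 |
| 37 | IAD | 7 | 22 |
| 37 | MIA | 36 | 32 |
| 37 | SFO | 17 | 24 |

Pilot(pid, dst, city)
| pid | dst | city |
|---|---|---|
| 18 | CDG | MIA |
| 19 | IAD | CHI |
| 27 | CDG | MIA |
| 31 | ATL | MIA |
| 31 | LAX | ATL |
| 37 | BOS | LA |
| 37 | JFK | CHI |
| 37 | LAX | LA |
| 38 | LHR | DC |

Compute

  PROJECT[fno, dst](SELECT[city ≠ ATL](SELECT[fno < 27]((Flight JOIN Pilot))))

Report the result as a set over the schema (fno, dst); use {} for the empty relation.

{(14, IAD), (16, ATL), (2, IAD), (22, BOS), (22, JFK), (22, LAX), (23, ATL), (24, BOS), (24, JFK), (24, LAX)}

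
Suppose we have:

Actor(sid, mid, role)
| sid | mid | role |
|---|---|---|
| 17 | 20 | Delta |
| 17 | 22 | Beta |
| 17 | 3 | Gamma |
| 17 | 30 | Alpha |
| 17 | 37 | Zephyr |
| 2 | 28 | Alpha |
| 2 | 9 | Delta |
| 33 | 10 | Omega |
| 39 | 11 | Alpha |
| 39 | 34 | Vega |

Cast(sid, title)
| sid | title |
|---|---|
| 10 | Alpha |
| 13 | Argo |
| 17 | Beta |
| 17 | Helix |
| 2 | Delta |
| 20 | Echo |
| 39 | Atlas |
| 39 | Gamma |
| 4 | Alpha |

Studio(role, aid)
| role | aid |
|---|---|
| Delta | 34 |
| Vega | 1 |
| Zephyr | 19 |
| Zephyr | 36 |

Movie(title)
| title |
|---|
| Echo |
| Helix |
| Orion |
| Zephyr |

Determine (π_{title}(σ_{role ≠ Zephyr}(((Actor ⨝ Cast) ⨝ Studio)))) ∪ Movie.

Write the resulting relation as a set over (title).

{Atlas, Beta, Delta, Echo, Gamma, Helix, Orion, Zephyr}

Joining Actor and Cast on sid yields {(17, 20, Delta, Beta), (17, 20, Delta, Helix), (17, 22, Beta, Beta), (17, 22, Beta, Helix), (17, 3, Gamma, Beta), (17, 3, Gamma, Helix), (17, 30, Alpha, Beta), (17, 30, Alpha, Helix), (17, 37, Zephyr, Beta), (17, 37, Zephyr, Helix), (2, 28, Alpha, Delta), (2, 9, Delta, Delta), (39, 11, Alpha, Atlas), (39, 11, Alpha, Gamma), (39, 34, Vega, Atlas), (39, 34, Vega, Gamma)}.
Joining (Actor ⨝ Cast) and Studio on role yields {(17, 20, Delta, Beta, 34), (17, 20, Delta, Helix, 34), (17, 37, Zephyr, Beta, 19), (17, 37, Zephyr, Beta, 36), (17, 37, Zephyr, Helix, 19), (17, 37, Zephyr, Helix, 36), (2, 9, Delta, Delta, 34), (39, 34, Vega, Atlas, 1), (39, 34, Vega, Gamma, 1)}.
Filtering on role ≠ Zephyr leaves {(17, 20, Delta, Beta, 34), (17, 20, Delta, Helix, 34), (2, 9, Delta, Delta, 34), (39, 34, Vega, Atlas, 1), (39, 34, Vega, Gamma, 1)}.
π[title]: project onto (title) → {Atlas, Beta, Delta, Gamma, Helix}
Union: {Atlas, Beta, Delta, Gamma, Helix} with {Echo, Helix, Orion, Zephyr} → {Atlas, Beta, Delta, Echo, Gamma, Helix, Orion, Zephyr}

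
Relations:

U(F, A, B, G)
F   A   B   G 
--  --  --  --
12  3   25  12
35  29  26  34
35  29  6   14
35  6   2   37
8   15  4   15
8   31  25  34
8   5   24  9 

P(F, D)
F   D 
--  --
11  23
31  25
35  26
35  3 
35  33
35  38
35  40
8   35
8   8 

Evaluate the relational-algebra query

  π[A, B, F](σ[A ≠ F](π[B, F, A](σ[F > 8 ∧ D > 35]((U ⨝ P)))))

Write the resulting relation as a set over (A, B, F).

Joining U and P on F yields {(35, 29, 26, 34, 26), (35, 29, 26, 34, 3), (35, 29, 26, 34, 33), (35, 29, 26, 34, 38), (35, 29, 26, 34, 40), (35, 29, 6, 14, 26), (35, 29, 6, 14, 3), (35, 29, 6, 14, 33), (35, 29, 6, 14, 38), (35, 29, 6, 14, 40), (35, 6, 2, 37, 26), (35, 6, 2, 37, 3), (35, 6, 2, 37, 33), (35, 6, 2, 37, 38), (35, 6, 2, 37, 40), (8, 15, 4, 15, 35), (8, 15, 4, 15, 8), (8, 31, 25, 34, 35), (8, 31, 25, 34, 8), (8, 5, 24, 9, 35), (8, 5, 24, 9, 8)}.
σ[F > 8 ∧ D > 35]: keep tuples satisfying F > 8 ∧ D > 35 → {(35, 29, 26, 34, 38), (35, 29, 26, 34, 40), (35, 29, 6, 14, 38), (35, 29, 6, 14, 40), (35, 6, 2, 37, 38), (35, 6, 2, 37, 40)}
π_{B, F, A} gives {(2, 35, 6), (26, 35, 29), (6, 35, 29)} (3 duplicate(s) eliminated).
σ[A ≠ F]: keep tuples satisfying A ≠ F → {(2, 35, 6), (26, 35, 29), (6, 35, 29)}
π_{A, B, F} gives {(29, 26, 35), (29, 6, 35), (6, 2, 35)}.

{(29, 26, 35), (29, 6, 35), (6, 2, 35)}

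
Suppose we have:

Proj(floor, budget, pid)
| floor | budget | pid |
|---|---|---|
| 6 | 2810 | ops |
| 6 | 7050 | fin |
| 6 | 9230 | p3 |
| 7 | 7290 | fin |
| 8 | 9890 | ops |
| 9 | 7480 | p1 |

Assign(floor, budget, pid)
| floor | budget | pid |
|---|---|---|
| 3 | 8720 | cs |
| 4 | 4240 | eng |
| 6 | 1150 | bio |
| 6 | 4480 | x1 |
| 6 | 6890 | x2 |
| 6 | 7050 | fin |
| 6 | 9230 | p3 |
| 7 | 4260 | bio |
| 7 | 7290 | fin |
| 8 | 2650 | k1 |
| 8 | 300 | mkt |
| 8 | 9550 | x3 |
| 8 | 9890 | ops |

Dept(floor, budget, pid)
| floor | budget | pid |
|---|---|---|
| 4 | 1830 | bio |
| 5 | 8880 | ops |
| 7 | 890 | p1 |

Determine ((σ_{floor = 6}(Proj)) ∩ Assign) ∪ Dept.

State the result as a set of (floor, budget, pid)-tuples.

Selection floor = 6: {(6, 2810, ops), (6, 7050, fin), (6, 9230, p3)}
Intersection: {(6, 2810, ops), (6, 7050, fin), (6, 9230, p3)} with {(3, 8720, cs), (4, 4240, eng), (6, 1150, bio), (6, 4480, x1), (6, 6890, x2), (6, 7050, fin), (6, 9230, p3), (7, 4260, bio), (7, 7290, fin), (8, 2650, k1), (8, 300, mkt), (8, 9550, x3), (8, 9890, ops)} → {(6, 7050, fin), (6, 9230, p3)}
Union: {(6, 7050, fin), (6, 9230, p3)} with {(4, 1830, bio), (5, 8880, ops), (7, 890, p1)} → {(4, 1830, bio), (5, 8880, ops), (6, 7050, fin), (6, 9230, p3), (7, 890, p1)}

{(4, 1830, bio), (5, 8880, ops), (6, 7050, fin), (6, 9230, p3), (7, 890, p1)}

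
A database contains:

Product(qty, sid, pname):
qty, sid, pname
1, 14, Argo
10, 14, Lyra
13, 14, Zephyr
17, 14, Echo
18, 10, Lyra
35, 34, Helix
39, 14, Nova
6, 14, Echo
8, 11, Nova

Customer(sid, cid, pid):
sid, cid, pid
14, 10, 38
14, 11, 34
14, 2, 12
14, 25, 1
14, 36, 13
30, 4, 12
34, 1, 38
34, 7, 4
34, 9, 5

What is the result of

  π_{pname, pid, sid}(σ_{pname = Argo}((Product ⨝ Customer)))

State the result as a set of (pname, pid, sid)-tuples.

{(Argo, 1, 14), (Argo, 12, 14), (Argo, 13, 14), (Argo, 34, 14), (Argo, 38, 14)}

Natural join on sid: {(1, 14, Argo, 10, 38), (1, 14, Argo, 11, 34), (1, 14, Argo, 2, 12), (1, 14, Argo, 25, 1), (1, 14, Argo, 36, 13), (10, 14, Lyra, 10, 38), (10, 14, Lyra, 11, 34), (10, 14, Lyra, 2, 12), (10, 14, Lyra, 25, 1), (10, 14, Lyra, 36, 13), (13, 14, Zephyr, 10, 38), (13, 14, Zephyr, 11, 34), (13, 14, Zephyr, 2, 12), (13, 14, Zephyr, 25, 1), (13, 14, Zephyr, 36, 13), (17, 14, Echo, 10, 38), (17, 14, Echo, 11, 34), (17, 14, Echo, 2, 12), (17, 14, Echo, 25, 1), (17, 14, Echo, 36, 13), (35, 34, Helix, 1, 38), (35, 34, Helix, 7, 4), (35, 34, Helix, 9, 5), (39, 14, Nova, 10, 38), (39, 14, Nova, 11, 34), (39, 14, Nova, 2, 12), (39, 14, Nova, 25, 1), (39, 14, Nova, 36, 13), (6, 14, Echo, 10, 38), (6, 14, Echo, 11, 34), (6, 14, Echo, 2, 12), (6, 14, Echo, 25, 1), (6, 14, Echo, 36, 13)}
Filtering on pname = Argo leaves {(1, 14, Argo, 10, 38), (1, 14, Argo, 11, 34), (1, 14, Argo, 2, 12), (1, 14, Argo, 25, 1), (1, 14, Argo, 36, 13)}.
π_{pname, pid, sid} gives {(Argo, 1, 14), (Argo, 12, 14), (Argo, 13, 14), (Argo, 34, 14), (Argo, 38, 14)}.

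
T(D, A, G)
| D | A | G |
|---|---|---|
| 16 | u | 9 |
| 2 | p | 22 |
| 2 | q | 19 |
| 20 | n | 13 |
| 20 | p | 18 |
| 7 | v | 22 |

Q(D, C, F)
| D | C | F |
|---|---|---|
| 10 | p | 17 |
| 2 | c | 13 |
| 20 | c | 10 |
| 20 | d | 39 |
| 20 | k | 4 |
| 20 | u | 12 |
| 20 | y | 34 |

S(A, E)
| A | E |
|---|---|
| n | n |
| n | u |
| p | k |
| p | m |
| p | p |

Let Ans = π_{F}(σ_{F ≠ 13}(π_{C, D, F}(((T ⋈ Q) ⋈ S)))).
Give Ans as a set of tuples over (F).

T ⋈ Q (natural join on D): {(2, p, 22, c, 13), (2, q, 19, c, 13), (20, n, 13, c, 10), (20, n, 13, d, 39), (20, n, 13, k, 4), (20, n, 13, u, 12), (20, n, 13, y, 34), (20, p, 18, c, 10), (20, p, 18, d, 39), (20, p, 18, k, 4), (20, p, 18, u, 12), (20, p, 18, y, 34)}
(T ⋈ Q) ⋈ S (natural join on A): {(2, p, 22, c, 13, k), (2, p, 22, c, 13, m), (2, p, 22, c, 13, p), (20, n, 13, c, 10, n), (20, n, 13, c, 10, u), (20, n, 13, d, 39, n), (20, n, 13, d, 39, u), (20, n, 13, k, 4, n), (20, n, 13, k, 4, u), (20, n, 13, u, 12, n), (20, n, 13, u, 12, u), (20, n, 13, y, 34, n), (20, n, 13, y, 34, u), (20, p, 18, c, 10, k), (20, p, 18, c, 10, m), (20, p, 18, c, 10, p), (20, p, 18, d, 39, k), (20, p, 18, d, 39, m), (20, p, 18, d, 39, p), (20, p, 18, k, 4, k), (20, p, 18, k, 4, m), (20, p, 18, k, 4, p), (20, p, 18, u, 12, k), (20, p, 18, u, 12, m), (20, p, 18, u, 12, p), (20, p, 18, y, 34, k), (20, p, 18, y, 34, m), (20, p, 18, y, 34, p)}
Projecting to C, D, F (22 duplicate(s) eliminated): {(c, 2, 13), (c, 20, 10), (d, 20, 39), (k, 20, 4), (u, 20, 12), (y, 20, 34)}
σ[F ≠ 13]: keep tuples satisfying F ≠ 13 → {(c, 20, 10), (d, 20, 39), (k, 20, 4), (u, 20, 12), (y, 20, 34)}
Projecting to F: {10, 12, 34, 39, 4}

{10, 12, 34, 39, 4}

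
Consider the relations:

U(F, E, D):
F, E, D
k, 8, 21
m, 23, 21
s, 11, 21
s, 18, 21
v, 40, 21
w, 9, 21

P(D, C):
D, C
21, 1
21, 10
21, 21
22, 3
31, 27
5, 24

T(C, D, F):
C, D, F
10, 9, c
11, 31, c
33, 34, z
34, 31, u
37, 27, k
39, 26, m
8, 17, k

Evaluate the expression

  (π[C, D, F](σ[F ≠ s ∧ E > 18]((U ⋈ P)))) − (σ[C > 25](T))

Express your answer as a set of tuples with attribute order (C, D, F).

{(1, 21, m), (1, 21, v), (10, 21, m), (10, 21, v), (21, 21, m), (21, 21, v)}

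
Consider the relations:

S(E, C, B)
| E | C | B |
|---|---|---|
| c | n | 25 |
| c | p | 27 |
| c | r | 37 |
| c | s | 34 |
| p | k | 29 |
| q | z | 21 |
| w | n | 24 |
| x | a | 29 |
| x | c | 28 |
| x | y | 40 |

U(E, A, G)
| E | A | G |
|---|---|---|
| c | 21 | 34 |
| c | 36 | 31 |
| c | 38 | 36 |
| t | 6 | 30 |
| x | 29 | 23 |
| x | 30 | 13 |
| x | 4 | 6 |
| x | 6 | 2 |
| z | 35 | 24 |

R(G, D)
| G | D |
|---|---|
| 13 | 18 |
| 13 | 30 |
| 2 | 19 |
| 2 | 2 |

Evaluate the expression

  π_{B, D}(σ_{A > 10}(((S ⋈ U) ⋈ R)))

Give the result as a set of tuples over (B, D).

S ⋈ U (natural join on E): {(c, n, 25, 21, 34), (c, n, 25, 36, 31), (c, n, 25, 38, 36), (c, p, 27, 21, 34), (c, p, 27, 36, 31), (c, p, 27, 38, 36), (c, r, 37, 21, 34), (c, r, 37, 36, 31), (c, r, 37, 38, 36), (c, s, 34, 21, 34), (c, s, 34, 36, 31), (c, s, 34, 38, 36), (x, a, 29, 29, 23), (x, a, 29, 30, 13), (x, a, 29, 4, 6), (x, a, 29, 6, 2), (x, c, 28, 29, 23), (x, c, 28, 30, 13), (x, c, 28, 4, 6), (x, c, 28, 6, 2), (x, y, 40, 29, 23), (x, y, 40, 30, 13), (x, y, 40, 4, 6), (x, y, 40, 6, 2)}
(S ⋈ U) ⋈ R (natural join on G): {(x, a, 29, 30, 13, 18), (x, a, 29, 30, 13, 30), (x, a, 29, 6, 2, 19), (x, a, 29, 6, 2, 2), (x, c, 28, 30, 13, 18), (x, c, 28, 30, 13, 30), (x, c, 28, 6, 2, 19), (x, c, 28, 6, 2, 2), (x, y, 40, 30, 13, 18), (x, y, 40, 30, 13, 30), (x, y, 40, 6, 2, 19), (x, y, 40, 6, 2, 2)}
Filtering on A > 10 leaves {(x, a, 29, 30, 13, 18), (x, a, 29, 30, 13, 30), (x, c, 28, 30, 13, 18), (x, c, 28, 30, 13, 30), (x, y, 40, 30, 13, 18), (x, y, 40, 30, 13, 30)}.
Projecting to B, D: {(28, 18), (28, 30), (29, 18), (29, 30), (40, 18), (40, 30)}

{(28, 18), (28, 30), (29, 18), (29, 30), (40, 18), (40, 30)}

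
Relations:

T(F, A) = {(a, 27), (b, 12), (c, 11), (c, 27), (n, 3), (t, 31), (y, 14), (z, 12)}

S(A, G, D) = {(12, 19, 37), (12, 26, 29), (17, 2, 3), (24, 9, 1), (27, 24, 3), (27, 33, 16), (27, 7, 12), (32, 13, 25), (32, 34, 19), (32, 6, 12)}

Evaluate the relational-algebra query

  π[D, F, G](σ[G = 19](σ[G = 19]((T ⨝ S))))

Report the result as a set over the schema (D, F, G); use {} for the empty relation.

Natural join on A: {(a, 27, 24, 3), (a, 27, 33, 16), (a, 27, 7, 12), (b, 12, 19, 37), (b, 12, 26, 29), (c, 27, 24, 3), (c, 27, 33, 16), (c, 27, 7, 12), (z, 12, 19, 37), (z, 12, 26, 29)}
Apply σ_{G = 19}; surviving tuples: {(b, 12, 19, 37), (z, 12, 19, 37)}
Apply σ_{G = 19}; surviving tuples: {(b, 12, 19, 37), (z, 12, 19, 37)}
π_{D, F, G} gives {(37, b, 19), (37, z, 19)}.

{(37, b, 19), (37, z, 19)}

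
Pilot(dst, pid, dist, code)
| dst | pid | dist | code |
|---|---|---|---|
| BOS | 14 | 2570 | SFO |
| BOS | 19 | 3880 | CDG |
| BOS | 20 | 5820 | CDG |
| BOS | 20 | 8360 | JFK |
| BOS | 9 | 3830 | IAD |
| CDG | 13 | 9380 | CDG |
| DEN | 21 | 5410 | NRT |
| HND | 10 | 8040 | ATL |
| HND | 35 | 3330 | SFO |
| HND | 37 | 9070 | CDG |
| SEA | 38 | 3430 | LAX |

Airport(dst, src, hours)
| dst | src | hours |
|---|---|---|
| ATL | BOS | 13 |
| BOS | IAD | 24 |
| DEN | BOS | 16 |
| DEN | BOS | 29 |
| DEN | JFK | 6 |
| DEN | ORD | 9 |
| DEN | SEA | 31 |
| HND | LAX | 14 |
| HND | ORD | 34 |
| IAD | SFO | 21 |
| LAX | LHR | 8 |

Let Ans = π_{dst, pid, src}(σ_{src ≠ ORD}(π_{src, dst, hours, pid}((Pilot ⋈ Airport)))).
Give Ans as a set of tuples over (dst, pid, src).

Natural join on dst: {(BOS, 14, 2570, SFO, IAD, 24), (BOS, 19, 3880, CDG, IAD, 24), (BOS, 20, 5820, CDG, IAD, 24), (BOS, 20, 8360, JFK, IAD, 24), (BOS, 9, 3830, IAD, IAD, 24), (DEN, 21, 5410, NRT, BOS, 16), (DEN, 21, 5410, NRT, BOS, 29), (DEN, 21, 5410, NRT, JFK, 6), (DEN, 21, 5410, NRT, ORD, 9), (DEN, 21, 5410, NRT, SEA, 31), (HND, 10, 8040, ATL, LAX, 14), (HND, 10, 8040, ATL, ORD, 34), (HND, 35, 3330, SFO, LAX, 14), (HND, 35, 3330, SFO, ORD, 34), (HND, 37, 9070, CDG, LAX, 14), (HND, 37, 9070, CDG, ORD, 34)}
π_{src, dst, hours, pid} gives {(BOS, DEN, 16, 21), (BOS, DEN, 29, 21), (IAD, BOS, 24, 14), (IAD, BOS, 24, 19), (IAD, BOS, 24, 20), (IAD, BOS, 24, 9), (JFK, DEN, 6, 21), (LAX, HND, 14, 10), (LAX, HND, 14, 35), (LAX, HND, 14, 37), (ORD, DEN, 9, 21), (ORD, HND, 34, 10), (ORD, HND, 34, 35), (ORD, HND, 34, 37), (SEA, DEN, 31, 21)} (1 duplicate(s) eliminated).
σ[src ≠ ORD]: keep tuples satisfying src ≠ ORD → {(BOS, DEN, 16, 21), (BOS, DEN, 29, 21), (IAD, BOS, 24, 14), (IAD, BOS, 24, 19), (IAD, BOS, 24, 20), (IAD, BOS, 24, 9), (JFK, DEN, 6, 21), (LAX, HND, 14, 10), (LAX, HND, 14, 35), (LAX, HND, 14, 37), (SEA, DEN, 31, 21)}
π_{dst, pid, src} gives {(BOS, 14, IAD), (BOS, 19, IAD), (BOS, 20, IAD), (BOS, 9, IAD), (DEN, 21, BOS), (DEN, 21, JFK), (DEN, 21, SEA), (HND, 10, LAX), (HND, 35, LAX), (HND, 37, LAX)} (1 duplicate(s) eliminated).

{(BOS, 14, IAD), (BOS, 19, IAD), (BOS, 20, IAD), (BOS, 9, IAD), (DEN, 21, BOS), (DEN, 21, JFK), (DEN, 21, SEA), (HND, 10, LAX), (HND, 35, LAX), (HND, 37, LAX)}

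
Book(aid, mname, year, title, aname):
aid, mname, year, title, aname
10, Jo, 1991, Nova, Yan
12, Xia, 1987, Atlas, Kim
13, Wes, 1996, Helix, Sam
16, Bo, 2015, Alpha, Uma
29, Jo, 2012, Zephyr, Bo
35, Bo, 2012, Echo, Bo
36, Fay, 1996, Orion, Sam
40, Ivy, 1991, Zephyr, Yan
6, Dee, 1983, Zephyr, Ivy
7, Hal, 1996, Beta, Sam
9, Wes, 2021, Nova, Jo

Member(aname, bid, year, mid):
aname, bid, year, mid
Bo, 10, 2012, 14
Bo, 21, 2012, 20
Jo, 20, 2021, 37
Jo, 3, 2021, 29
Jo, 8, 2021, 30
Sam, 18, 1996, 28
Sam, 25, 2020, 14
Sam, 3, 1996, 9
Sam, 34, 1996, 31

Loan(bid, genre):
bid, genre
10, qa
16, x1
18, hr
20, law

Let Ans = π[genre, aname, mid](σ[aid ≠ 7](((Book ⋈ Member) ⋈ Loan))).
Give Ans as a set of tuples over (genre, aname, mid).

Book ⋈ Member (natural join on year, aname): {(13, Wes, 1996, Helix, Sam, 18, 28), (13, Wes, 1996, Helix, Sam, 3, 9), (13, Wes, 1996, Helix, Sam, 34, 31), (29, Jo, 2012, Zephyr, Bo, 10, 14), (29, Jo, 2012, Zephyr, Bo, 21, 20), (35, Bo, 2012, Echo, Bo, 10, 14), (35, Bo, 2012, Echo, Bo, 21, 20), (36, Fay, 1996, Orion, Sam, 18, 28), (36, Fay, 1996, Orion, Sam, 3, 9), (36, Fay, 1996, Orion, Sam, 34, 31), (7, Hal, 1996, Beta, Sam, 18, 28), (7, Hal, 1996, Beta, Sam, 3, 9), (7, Hal, 1996, Beta, Sam, 34, 31), (9, Wes, 2021, Nova, Jo, 20, 37), (9, Wes, 2021, Nova, Jo, 3, 29), (9, Wes, 2021, Nova, Jo, 8, 30)}
(Book ⋈ Member) ⋈ Loan (natural join on bid): {(13, Wes, 1996, Helix, Sam, 18, 28, hr), (29, Jo, 2012, Zephyr, Bo, 10, 14, qa), (35, Bo, 2012, Echo, Bo, 10, 14, qa), (36, Fay, 1996, Orion, Sam, 18, 28, hr), (7, Hal, 1996, Beta, Sam, 18, 28, hr), (9, Wes, 2021, Nova, Jo, 20, 37, law)}
Filtering on aid ≠ 7 leaves {(13, Wes, 1996, Helix, Sam, 18, 28, hr), (29, Jo, 2012, Zephyr, Bo, 10, 14, qa), (35, Bo, 2012, Echo, Bo, 10, 14, qa), (36, Fay, 1996, Orion, Sam, 18, 28, hr), (9, Wes, 2021, Nova, Jo, 20, 37, law)}.
Keep only column(s) genre, aname, mid (2 duplicate(s) eliminated): {(hr, Sam, 28), (law, Jo, 37), (qa, Bo, 14)}

{(hr, Sam, 28), (law, Jo, 37), (qa, Bo, 14)}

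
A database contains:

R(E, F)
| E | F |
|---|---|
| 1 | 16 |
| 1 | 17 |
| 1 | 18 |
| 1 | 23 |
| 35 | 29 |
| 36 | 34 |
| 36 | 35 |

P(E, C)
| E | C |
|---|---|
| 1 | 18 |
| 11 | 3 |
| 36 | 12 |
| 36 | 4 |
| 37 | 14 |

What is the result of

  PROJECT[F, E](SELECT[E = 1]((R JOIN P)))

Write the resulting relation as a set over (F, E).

{(16, 1), (17, 1), (18, 1), (23, 1)}

R ⋈ P (natural join on E): {(1, 16, 18), (1, 17, 18), (1, 18, 18), (1, 23, 18), (36, 34, 12), (36, 34, 4), (36, 35, 12), (36, 35, 4)}
Filtering on E = 1 leaves {(1, 16, 18), (1, 17, 18), (1, 18, 18), (1, 23, 18)}.
π_{F, E} gives {(16, 1), (17, 1), (18, 1), (23, 1)}.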